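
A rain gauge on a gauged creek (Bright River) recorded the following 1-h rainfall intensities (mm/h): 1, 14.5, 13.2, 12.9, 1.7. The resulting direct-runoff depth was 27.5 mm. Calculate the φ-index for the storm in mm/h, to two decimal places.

Only the 3 blocks with intensity above φ contribute runoff: 14.5, 13.2, 12.9 mm/h.
Σ(I−φ)·Δt = d  ⇒  (14.5+13.2+12.9 − 3φ)·1 = 27.5
φ = (40.60 − 27.5/1) / 3 = 4.37 mm/h.

φ ≈ 4.37 mm/h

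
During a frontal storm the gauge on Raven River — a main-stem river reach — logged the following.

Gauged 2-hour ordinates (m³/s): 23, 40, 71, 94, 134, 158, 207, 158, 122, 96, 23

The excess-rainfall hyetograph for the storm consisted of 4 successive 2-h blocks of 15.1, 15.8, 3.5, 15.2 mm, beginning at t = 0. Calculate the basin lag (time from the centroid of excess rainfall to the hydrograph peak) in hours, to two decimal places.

Centroid of excess rainfall: t_c = Σ P_i·t̄_i / ΣP_i = 3.7581 h (block centres at 1, 3, 5, 7 h).
Hydrograph peak occurs at t = 12 h, so basin lag t_L = 12 − 3.7581 = 8.24 h.

t_L ≈ 8.24 h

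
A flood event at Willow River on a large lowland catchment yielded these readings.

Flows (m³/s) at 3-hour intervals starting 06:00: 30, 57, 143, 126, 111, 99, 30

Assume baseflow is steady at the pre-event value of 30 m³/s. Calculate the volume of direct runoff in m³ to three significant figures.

V ≈ 4.17 × 10^6 m³

Direct-runoff ordinates (Q − Q_b): 0.0, 27.0, 113.0, 96.0, 81.0, 69.0, 0.0 m³/s.
ΣQ_DR = 386.0 m³/s.
With Δt = 3 h = 10800 s, V = ΣQ_DR · Δt = 386.0 × 10800 = 4.17 × 10^6 m³.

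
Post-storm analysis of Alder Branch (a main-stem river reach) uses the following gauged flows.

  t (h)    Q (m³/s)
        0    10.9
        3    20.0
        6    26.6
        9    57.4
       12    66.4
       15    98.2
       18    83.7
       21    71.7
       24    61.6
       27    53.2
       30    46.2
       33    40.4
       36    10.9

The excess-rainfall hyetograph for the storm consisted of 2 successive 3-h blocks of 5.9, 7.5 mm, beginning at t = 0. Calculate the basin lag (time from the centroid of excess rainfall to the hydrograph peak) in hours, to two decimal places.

t_L ≈ 11.82 h

Centroid of excess rainfall: t_c = Σ P_i·t̄_i / ΣP_i = 3.1791 h (block centres at 1.5, 4.5 h).
Hydrograph peak occurs at t = 15 h, so basin lag t_L = 15 − 3.1791 = 11.82 h.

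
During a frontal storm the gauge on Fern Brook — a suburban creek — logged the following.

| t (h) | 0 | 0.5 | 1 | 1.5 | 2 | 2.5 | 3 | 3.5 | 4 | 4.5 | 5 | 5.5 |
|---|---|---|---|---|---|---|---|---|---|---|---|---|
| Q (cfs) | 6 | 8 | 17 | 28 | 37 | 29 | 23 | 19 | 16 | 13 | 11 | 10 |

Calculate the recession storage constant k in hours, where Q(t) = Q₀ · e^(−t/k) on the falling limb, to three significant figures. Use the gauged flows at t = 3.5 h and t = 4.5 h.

On the falling limb, Q drops from 19 to 13 cfs between t = 3.5 h and t = 4.5 h (Δt = 1 h).
k = −Δt / ln(Q₂/Q₁) = −1 / ln(13/19) = 2.64 h.

k ≈ 2.64 h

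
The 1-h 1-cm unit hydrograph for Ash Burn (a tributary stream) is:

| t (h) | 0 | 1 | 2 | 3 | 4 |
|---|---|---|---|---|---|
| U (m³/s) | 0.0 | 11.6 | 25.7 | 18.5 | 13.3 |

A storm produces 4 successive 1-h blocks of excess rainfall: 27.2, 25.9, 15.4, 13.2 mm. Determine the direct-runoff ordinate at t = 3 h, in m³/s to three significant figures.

Q ≈ 135 m³/s

By discrete convolution, Q_j = Σ (P_i / 10 mm) · U_{j−i}.
At t = 3 h (j=3): Q = (27.2/10)·18.5 + (25.9/10)·25.7 + (15.4/10)·11.6 + (13.2/10)·0.0 = 135 m³/s.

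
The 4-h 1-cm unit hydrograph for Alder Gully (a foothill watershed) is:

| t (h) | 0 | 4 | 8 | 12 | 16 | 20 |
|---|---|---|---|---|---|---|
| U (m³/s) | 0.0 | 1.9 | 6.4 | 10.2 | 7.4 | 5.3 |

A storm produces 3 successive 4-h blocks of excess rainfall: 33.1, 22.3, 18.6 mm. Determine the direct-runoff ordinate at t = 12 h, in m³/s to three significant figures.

Q ≈ 51.6 m³/s

By discrete convolution, Q_j = Σ (P_i / 10 mm) · U_{j−i}.
At t = 12 h (j=3): Q = (33.1/10)·10.2 + (22.3/10)·6.4 + (18.6/10)·1.9 = 51.6 m³/s.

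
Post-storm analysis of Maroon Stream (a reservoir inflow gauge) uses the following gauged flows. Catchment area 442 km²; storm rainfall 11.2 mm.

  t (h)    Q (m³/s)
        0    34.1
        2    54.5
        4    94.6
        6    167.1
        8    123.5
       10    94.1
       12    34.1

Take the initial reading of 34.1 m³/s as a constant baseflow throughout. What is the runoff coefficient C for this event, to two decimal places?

ΣQ_DR = 363.3 m³/s; V = ΣQ_DR·Δt = 2.616 × 10^6 m³.
Runoff depth d = V / A = 5.918 mm.
C = d / P = 5.918 / 11.2 = 0.53.

C ≈ 0.53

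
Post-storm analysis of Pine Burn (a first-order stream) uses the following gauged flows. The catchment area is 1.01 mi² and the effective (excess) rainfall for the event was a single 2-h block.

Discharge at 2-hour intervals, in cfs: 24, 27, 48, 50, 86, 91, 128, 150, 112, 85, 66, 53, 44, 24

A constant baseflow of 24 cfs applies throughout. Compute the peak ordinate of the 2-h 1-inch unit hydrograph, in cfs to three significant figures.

Direct runoff: 0.0, 3.0, 24.0, 26.0, 62.0, 67.0, 104.0, 126.0, 88.0, 61.0, 42.0, 29.0, 20.0, 0.0 cfs; ΣQ_DR = 652.0 cfs, peak = 126.0 cfs.
Runoff depth d = ΣQ_DR·Δt / A = 652.0 × 7200 / (1.01 mi²) = 2.001 in.
The 1-inch UH is the DRH scaled by (1 in)/d, so U_p = 126.0 × 1/2.001 = 63.0 cfs.

U_p ≈ 63.0 cfs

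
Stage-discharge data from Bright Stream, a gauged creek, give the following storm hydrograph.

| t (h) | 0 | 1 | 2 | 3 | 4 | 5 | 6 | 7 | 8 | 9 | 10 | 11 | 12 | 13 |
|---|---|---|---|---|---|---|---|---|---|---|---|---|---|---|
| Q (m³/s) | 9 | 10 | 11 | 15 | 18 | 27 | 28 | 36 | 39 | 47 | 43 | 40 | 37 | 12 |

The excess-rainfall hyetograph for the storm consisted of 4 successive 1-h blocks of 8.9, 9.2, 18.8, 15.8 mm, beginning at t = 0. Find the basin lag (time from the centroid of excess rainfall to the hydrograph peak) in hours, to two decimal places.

t_L ≈ 6.71 h

Centroid of excess rainfall: t_c = Σ P_i·t̄_i / ΣP_i = 2.2875 h (block centres at 0.5, 1.5, 2.5, 3.5 h).
Hydrograph peak occurs at t = 9 h, so basin lag t_L = 9 − 2.2875 = 6.71 h.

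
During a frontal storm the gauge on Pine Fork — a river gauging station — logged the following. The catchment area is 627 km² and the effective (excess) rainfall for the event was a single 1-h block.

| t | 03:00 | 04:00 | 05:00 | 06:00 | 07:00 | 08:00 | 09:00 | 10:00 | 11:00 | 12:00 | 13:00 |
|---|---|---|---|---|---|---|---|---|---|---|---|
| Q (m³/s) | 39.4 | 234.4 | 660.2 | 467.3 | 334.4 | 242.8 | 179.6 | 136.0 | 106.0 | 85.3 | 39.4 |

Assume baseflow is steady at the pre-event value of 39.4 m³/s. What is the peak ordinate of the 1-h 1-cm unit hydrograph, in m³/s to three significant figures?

U_p ≈ 517 m³/s

Direct runoff: 0.0, 195.0, 620.8, 427.9, 295.0, 203.4, 140.2, 96.6, 66.6, 45.9, 0.0 m³/s; ΣQ_DR = 2091 m³/s, peak = 620.8 m³/s.
Runoff depth d = ΣQ_DR·Δt / A = 2091 × 3600 / (627 km²) = 12.01 mm.
The 1-cm UH is the DRH scaled by (10 mm)/d, so U_p = 620.8 × 10/12.01 = 517 m³/s.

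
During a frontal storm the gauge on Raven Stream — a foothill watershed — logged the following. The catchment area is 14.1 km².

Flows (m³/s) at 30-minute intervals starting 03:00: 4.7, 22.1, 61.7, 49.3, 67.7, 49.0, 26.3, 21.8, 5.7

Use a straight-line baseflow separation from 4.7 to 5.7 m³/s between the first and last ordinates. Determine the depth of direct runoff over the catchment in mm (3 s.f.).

Direct runoff: 0.00, 17.27, 56.75, 44.23, 62.50, 43.67, 20.85, 16.23, 0.00 m³/s; ΣQ_DR = 261.5 m³/s.
V = ΣQ_DR · Δt = 261.5 × 1800 s = 4.707 × 10^5 m³.
Over A = 14.1 km², depth = V / A = 33.4 mm.

d ≈ 33.4 mm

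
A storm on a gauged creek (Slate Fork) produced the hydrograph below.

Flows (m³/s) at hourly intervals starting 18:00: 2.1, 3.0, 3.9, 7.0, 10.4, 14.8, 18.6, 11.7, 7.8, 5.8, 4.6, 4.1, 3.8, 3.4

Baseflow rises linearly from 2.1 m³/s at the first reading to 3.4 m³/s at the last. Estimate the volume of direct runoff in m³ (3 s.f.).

Direct-runoff ordinates (Q − Q_b): 0.00, 0.80, 1.60, 4.60, 7.90, 12.20, 15.90, 8.90, 4.90, 2.80, 1.50, 0.90, 0.50, 0.00 m³/s.
ΣQ_DR = 62.50 m³/s.
With Δt = 1 h = 3600 s, V = ΣQ_DR · Δt = 62.50 × 3600 = 2.25 × 10^5 m³.

V ≈ 2.25 × 10^5 m³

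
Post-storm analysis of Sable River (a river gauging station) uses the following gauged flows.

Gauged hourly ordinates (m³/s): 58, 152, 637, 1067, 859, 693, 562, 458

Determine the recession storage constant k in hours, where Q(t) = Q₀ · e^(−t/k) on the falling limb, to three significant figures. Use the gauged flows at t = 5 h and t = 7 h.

k ≈ 4.83 h

On the falling limb, Q drops from 693 to 458 m³/s between t = 5 h and t = 7 h (Δt = 2 h).
k = −Δt / ln(Q₂/Q₁) = −2 / ln(458/693) = 4.83 h.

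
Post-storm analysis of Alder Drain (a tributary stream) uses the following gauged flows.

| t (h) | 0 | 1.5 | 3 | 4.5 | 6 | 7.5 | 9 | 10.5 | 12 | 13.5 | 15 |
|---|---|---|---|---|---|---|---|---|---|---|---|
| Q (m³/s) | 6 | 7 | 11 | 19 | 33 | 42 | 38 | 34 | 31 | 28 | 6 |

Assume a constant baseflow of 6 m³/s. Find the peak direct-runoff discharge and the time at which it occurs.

Subtracting baseflow gives direct-runoff ordinates: 0.0, 1.0, 5.0, 13.0, 27.0, 36.0, 32.0, 28.0, 25.0, 22.0, 0.0 m³/s.
The maximum is 36.0 m³/s, occurring at the reading for t = 7.5 h.

Q_p = 36.0 m³/s at t = 7.5 h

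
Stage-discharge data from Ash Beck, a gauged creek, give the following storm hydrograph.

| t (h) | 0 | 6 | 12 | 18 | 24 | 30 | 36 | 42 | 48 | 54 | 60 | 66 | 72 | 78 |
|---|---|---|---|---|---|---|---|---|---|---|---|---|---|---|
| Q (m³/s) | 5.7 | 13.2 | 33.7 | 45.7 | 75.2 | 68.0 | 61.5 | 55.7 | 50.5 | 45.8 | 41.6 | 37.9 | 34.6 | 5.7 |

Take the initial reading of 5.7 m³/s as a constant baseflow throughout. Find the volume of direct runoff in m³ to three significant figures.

Direct-runoff ordinates (Q − Q_b): 0.0, 7.5, 28.0, 40.0, 69.5, 62.3, 55.8, 50.0, 44.8, 40.1, 35.9, 32.2, 28.9, 0.0 m³/s.
ΣQ_DR = 495.0 m³/s.
With Δt = 6 h = 21600 s, V = ΣQ_DR · Δt = 495.0 × 21600 = 1.07 × 10^7 m³.

V ≈ 1.07 × 10^7 m³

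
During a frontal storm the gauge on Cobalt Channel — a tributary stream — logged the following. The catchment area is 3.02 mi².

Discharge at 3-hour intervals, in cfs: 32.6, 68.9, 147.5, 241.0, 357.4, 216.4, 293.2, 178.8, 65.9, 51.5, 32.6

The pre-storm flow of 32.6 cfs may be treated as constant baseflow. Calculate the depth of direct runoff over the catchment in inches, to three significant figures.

Direct runoff: 0.0, 36.3, 114.9, 208.4, 324.8, 183.8, 260.6, 146.2, 33.3, 18.9, 0.0 cfs; ΣQ_DR = 1327 cfs.
V = ΣQ_DR · Δt = 1327 × 10800 s = 1.433 × 10^7 ft³.
Over A = 3.02 mi², depth = V / A = 2.04 in.

d ≈ 2.04 in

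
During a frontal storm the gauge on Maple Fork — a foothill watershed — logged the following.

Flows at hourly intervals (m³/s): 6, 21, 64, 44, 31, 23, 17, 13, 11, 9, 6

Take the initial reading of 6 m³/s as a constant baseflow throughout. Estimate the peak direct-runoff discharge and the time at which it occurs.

Subtracting baseflow gives direct-runoff ordinates: 0.0, 15.0, 58.0, 38.0, 25.0, 17.0, 11.0, 7.0, 5.0, 3.0, 0.0 m³/s.
The maximum is 58.0 m³/s, occurring at the reading for t = 2 h.

Q_p = 58.0 m³/s at t = 2 h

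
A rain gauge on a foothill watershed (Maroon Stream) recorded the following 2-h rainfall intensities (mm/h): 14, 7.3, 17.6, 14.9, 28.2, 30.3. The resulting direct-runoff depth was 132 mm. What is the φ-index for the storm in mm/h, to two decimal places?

Only the 5 blocks with intensity above φ contribute runoff: 14, 17.6, 14.9, 28.2, 30.3 mm/h.
Σ(I−φ)·Δt = d  ⇒  (14+17.6+14.9+28.2+30.3 − 5φ)·2 = 132
φ = (105.0 − 132/2) / 5 = 7.80 mm/h.

φ ≈ 7.80 mm/h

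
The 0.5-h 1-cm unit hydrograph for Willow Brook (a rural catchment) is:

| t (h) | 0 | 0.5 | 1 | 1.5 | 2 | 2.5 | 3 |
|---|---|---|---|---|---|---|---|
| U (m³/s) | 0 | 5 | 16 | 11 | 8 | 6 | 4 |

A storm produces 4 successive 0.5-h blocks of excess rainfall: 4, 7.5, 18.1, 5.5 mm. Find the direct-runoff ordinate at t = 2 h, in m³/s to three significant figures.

Q ≈ 43.2 m³/s

By discrete convolution, Q_j = Σ (P_i / 10 mm) · U_{j−i}.
At t = 2 h (j=4): Q = (4/10)·8 + (7.5/10)·11 + (18.1/10)·16 + (5.5/10)·5 = 43.2 m³/s.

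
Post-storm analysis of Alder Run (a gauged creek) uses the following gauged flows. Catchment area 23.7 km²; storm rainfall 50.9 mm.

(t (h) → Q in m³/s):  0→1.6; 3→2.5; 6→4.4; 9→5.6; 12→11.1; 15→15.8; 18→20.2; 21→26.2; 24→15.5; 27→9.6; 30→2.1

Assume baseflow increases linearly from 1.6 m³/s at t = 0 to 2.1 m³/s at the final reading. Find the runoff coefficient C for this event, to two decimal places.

ΣQ_DR = 94.25 m³/s; V = ΣQ_DR·Δt = 1.018 × 10^6 m³.
Runoff depth d = V / A = 42.95 mm.
C = d / P = 42.95 / 50.9 = 0.84.

C ≈ 0.84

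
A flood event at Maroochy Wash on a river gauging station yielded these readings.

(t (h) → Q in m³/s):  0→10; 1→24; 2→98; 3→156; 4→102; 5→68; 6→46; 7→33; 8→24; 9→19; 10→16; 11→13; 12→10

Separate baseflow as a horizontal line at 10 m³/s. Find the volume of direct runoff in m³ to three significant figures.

Direct-runoff ordinates (Q − Q_b): 0.0, 14.0, 88.0, 146.0, 92.0, 58.0, 36.0, 23.0, 14.0, 9.0, 6.0, 3.0, 0.0 m³/s.
ΣQ_DR = 489.0 m³/s.
With Δt = 1 h = 3600 s, V = ΣQ_DR · Δt = 489.0 × 3600 = 1.76 × 10^6 m³.

V ≈ 1.76 × 10^6 m³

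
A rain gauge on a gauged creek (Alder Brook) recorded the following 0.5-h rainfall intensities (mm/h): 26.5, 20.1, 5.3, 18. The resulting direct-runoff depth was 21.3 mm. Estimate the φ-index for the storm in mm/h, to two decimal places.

φ ≈ 7.33 mm/h

Only the 3 blocks with intensity above φ contribute runoff: 26.5, 20.1, 18 mm/h.
Σ(I−φ)·Δt = d  ⇒  (26.5+20.1+18 − 3φ)·0.5 = 21.3
φ = (64.60 − 21.3/0.5) / 3 = 7.33 mm/h.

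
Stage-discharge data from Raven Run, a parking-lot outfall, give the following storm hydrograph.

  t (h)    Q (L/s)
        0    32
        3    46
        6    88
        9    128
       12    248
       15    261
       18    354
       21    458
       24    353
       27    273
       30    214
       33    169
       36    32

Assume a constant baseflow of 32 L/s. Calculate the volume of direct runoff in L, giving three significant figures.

V ≈ 2.42 × 10^7 L

Direct-runoff ordinates (Q − Q_b): 0.0, 14.0, 56.0, 96.0, 216.0, 229.0, 322.0, 426.0, 321.0, 241.0, 182.0, 137.0, 0.0 L/s.
ΣQ_DR = 2240 L/s.
With Δt = 3 h = 10800 s, V = ΣQ_DR · Δt = 2240 × 10800 = 2.42 × 10^7 L.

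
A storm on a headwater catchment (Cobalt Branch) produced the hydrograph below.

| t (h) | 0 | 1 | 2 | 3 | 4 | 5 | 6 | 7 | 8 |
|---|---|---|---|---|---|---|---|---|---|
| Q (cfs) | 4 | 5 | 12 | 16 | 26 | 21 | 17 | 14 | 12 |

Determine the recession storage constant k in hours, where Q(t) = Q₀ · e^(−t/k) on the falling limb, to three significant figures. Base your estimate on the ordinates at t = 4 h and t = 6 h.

k ≈ 4.71 h

On the falling limb, Q drops from 26 to 17 cfs between t = 4 h and t = 6 h (Δt = 2 h).
k = −Δt / ln(Q₂/Q₁) = −2 / ln(17/26) = 4.71 h.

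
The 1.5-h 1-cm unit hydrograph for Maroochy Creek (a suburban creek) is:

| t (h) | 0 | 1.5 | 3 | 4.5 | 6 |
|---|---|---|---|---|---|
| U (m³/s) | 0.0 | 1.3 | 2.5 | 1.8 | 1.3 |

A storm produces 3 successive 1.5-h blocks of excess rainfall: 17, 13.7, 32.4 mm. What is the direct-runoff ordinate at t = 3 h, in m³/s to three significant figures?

Q ≈ 6.03 m³/s

By discrete convolution, Q_j = Σ (P_i / 10 mm) · U_{j−i}.
At t = 3 h (j=2): Q = (17/10)·2.5 + (13.7/10)·1.3 + (32.4/10)·0.0 = 6.03 m³/s.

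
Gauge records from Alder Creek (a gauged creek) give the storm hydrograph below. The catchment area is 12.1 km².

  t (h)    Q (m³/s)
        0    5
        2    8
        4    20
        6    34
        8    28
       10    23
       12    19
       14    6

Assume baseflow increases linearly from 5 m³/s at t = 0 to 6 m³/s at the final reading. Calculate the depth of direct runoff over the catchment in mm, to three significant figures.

d ≈ 58.9 mm

Direct runoff: 0.00, 2.86, 14.71, 28.57, 22.43, 17.29, 13.14, 0.00 m³/s; ΣQ_DR = 99.00 m³/s.
V = ΣQ_DR · Δt = 99.00 × 7200 s = 7.128 × 10^5 m³.
Over A = 12.1 km², depth = V / A = 58.9 mm.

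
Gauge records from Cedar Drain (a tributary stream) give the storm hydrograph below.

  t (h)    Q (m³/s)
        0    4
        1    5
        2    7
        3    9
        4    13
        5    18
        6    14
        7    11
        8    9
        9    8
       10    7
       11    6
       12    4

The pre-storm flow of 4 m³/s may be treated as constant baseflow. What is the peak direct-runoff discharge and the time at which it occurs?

Q_p = 14.0 m³/s at t = 5 h

Subtracting baseflow gives direct-runoff ordinates: 0.0, 1.0, 3.0, 5.0, 9.0, 14.0, 10.0, 7.0, 5.0, 4.0, 3.0, 2.0, 0.0 m³/s.
The maximum is 14.0 m³/s, occurring at the reading for t = 5 h.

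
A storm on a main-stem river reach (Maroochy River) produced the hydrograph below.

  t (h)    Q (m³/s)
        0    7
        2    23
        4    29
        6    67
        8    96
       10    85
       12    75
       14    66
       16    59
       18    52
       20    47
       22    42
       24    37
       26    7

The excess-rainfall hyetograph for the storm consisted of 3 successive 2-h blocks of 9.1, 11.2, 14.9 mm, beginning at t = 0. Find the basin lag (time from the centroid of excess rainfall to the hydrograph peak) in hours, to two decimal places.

Centroid of excess rainfall: t_c = Σ P_i·t̄_i / ΣP_i = 3.3295 h (block centres at 1, 3, 5 h).
Hydrograph peak occurs at t = 8 h, so basin lag t_L = 8 − 3.3295 = 4.67 h.

t_L ≈ 4.67 h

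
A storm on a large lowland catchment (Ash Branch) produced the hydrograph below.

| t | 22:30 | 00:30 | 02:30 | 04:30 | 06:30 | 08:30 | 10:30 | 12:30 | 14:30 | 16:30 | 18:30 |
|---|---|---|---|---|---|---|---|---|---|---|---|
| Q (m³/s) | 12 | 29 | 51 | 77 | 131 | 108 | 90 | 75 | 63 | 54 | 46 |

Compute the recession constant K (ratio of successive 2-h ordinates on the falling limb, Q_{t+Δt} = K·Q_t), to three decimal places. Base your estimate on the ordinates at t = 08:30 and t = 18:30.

Using the recession-limb readings at t = 08:30 and t = 18:30: Q falls from 108 to 46 m³/s over 5 intervals.
K = (Q₂/Q₁)^(1/5) = (46/108)^(1/5) = 0.843.

K ≈ 0.843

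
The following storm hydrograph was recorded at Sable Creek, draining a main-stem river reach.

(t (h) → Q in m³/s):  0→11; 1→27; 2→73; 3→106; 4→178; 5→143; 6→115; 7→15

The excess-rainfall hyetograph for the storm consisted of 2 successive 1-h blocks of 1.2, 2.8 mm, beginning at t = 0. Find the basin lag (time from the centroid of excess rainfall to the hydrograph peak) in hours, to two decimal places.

t_L ≈ 2.80 h

Centroid of excess rainfall: t_c = Σ P_i·t̄_i / ΣP_i = 1.2000 h (block centres at 0.5, 1.5 h).
Hydrograph peak occurs at t = 4 h, so basin lag t_L = 4 − 1.2000 = 2.80 h.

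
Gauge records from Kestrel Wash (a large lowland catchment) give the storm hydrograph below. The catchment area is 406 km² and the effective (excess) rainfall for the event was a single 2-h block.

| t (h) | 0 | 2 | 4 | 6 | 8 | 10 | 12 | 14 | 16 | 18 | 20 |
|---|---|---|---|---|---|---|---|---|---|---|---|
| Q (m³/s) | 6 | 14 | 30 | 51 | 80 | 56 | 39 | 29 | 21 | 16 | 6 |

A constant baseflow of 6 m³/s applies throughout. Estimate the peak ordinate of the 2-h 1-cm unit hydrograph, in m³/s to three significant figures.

Direct runoff: 0.0, 8.0, 24.0, 45.0, 74.0, 50.0, 33.0, 23.0, 15.0, 10.0, 0.0 m³/s; ΣQ_DR = 282.0 m³/s, peak = 74.0 m³/s.
Runoff depth d = ΣQ_DR·Δt / A = 282.0 × 7200 / (406 km²) = 5.001 mm.
The 1-cm UH is the DRH scaled by (10 mm)/d, so U_p = 74.0 × 10/5.001 = 148 m³/s.

U_p ≈ 148 m³/s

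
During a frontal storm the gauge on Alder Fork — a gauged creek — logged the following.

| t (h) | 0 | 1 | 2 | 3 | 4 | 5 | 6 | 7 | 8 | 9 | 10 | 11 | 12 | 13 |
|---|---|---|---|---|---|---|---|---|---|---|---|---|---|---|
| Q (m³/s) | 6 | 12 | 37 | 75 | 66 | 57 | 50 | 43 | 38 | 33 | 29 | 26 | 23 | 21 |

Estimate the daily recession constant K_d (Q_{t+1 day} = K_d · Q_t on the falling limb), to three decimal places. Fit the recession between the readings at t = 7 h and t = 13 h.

Between t = 7 h and t = 13 h the flow falls from 43 to 21 m³/s over 6×1 h = 6 h.
Per-interval ratio K = (21/43)^(1/6) = 0.8874; K_d = K^(24/1) = 0.057.

K_d ≈ 0.057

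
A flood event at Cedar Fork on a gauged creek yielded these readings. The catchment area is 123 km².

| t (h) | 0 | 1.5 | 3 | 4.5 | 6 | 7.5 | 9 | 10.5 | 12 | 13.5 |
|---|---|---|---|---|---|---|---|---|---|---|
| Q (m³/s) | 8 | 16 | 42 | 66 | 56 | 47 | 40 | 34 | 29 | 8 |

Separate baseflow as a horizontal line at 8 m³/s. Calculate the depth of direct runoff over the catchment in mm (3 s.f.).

d ≈ 11.7 mm

Direct runoff: 0.0, 8.0, 34.0, 58.0, 48.0, 39.0, 32.0, 26.0, 21.0, 0.0 m³/s; ΣQ_DR = 266.0 m³/s.
V = ΣQ_DR · Δt = 266.0 × 5400 s = 1.436 × 10^6 m³.
Over A = 123 km², depth = V / A = 11.7 mm.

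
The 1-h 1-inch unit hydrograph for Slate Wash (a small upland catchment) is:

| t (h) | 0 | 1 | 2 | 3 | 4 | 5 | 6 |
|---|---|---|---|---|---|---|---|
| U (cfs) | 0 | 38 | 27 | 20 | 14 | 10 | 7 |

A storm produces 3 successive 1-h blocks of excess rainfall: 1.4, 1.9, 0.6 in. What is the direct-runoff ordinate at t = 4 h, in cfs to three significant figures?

Q ≈ 73.8 cfs

By discrete convolution, Q_j = Σ (P_i / 1 in) · U_{j−i}.
At t = 4 h (j=4): Q = (1.4/1)·14 + (1.9/1)·20 + (0.6/1)·27 = 73.8 cfs.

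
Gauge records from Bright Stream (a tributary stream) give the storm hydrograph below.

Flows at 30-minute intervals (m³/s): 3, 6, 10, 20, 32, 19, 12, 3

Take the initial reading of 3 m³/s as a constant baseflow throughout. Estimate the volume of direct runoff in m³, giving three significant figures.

Direct-runoff ordinates (Q − Q_b): 0.0, 3.0, 7.0, 17.0, 29.0, 16.0, 9.0, 0.0 m³/s.
ΣQ_DR = 81.00 m³/s.
With Δt = 0.5 h = 1800 s, V = ΣQ_DR · Δt = 81.00 × 1800 = 1.46 × 10^5 m³.

V ≈ 1.46 × 10^5 m³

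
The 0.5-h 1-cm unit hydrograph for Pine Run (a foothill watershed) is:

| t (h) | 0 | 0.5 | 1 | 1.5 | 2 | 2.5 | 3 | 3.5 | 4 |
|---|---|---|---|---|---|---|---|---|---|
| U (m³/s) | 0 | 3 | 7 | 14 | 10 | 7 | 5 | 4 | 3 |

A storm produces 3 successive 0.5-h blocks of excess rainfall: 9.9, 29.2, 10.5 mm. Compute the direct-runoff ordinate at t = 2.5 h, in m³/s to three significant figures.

By discrete convolution, Q_j = Σ (P_i / 10 mm) · U_{j−i}.
At t = 2.5 h (j=5): Q = (9.9/10)·7 + (29.2/10)·10 + (10.5/10)·14 = 50.8 m³/s.

Q ≈ 50.8 m³/s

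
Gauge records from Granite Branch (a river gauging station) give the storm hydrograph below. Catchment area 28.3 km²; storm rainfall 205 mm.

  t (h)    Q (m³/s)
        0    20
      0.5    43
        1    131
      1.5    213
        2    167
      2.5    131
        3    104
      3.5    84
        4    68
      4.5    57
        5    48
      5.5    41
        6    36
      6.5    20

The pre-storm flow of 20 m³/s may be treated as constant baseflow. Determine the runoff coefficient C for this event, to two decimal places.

C ≈ 0.27

ΣQ_DR = 883.0 m³/s; V = ΣQ_DR·Δt = 1.589 × 10^6 m³.
Runoff depth d = V / A = 56.16 mm.
C = d / P = 56.16 / 205 = 0.27.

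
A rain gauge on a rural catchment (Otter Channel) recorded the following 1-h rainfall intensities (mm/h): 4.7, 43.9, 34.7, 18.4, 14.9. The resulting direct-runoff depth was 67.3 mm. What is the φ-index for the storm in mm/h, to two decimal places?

Only the 4 blocks with intensity above φ contribute runoff: 43.9, 34.7, 18.4, 14.9 mm/h.
Σ(I−φ)·Δt = d  ⇒  (43.9+34.7+18.4+14.9 − 4φ)·1 = 67.3
φ = (111.9 − 67.3/1) / 4 = 11.15 mm/h.

φ ≈ 11.15 mm/h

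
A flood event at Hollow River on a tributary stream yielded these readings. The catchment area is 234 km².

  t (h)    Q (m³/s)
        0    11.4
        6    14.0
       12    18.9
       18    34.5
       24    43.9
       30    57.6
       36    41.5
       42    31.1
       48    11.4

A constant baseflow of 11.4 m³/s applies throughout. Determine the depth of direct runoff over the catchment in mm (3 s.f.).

d ≈ 14.9 mm

Direct runoff: 0.0, 2.6, 7.5, 23.1, 32.5, 46.2, 30.1, 19.7, 0.0 m³/s; ΣQ_DR = 161.7 m³/s.
V = ΣQ_DR · Δt = 161.7 × 21600 s = 3.493 × 10^6 m³.
Over A = 234 km², depth = V / A = 14.9 mm.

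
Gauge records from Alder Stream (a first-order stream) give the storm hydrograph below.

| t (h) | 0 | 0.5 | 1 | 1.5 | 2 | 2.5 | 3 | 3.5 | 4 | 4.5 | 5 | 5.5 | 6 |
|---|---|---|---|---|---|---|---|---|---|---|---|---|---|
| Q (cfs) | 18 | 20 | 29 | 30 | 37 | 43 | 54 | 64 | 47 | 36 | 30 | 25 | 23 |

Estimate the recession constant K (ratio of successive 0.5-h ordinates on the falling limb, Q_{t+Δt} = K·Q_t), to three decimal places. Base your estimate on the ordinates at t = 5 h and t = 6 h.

Using the recession-limb readings at t = 5 h and t = 6 h: Q falls from 30 to 23 cfs over 2 intervals.
K = (Q₂/Q₁)^(1/2) = (23/30)^(1/2) = 0.876.

K ≈ 0.876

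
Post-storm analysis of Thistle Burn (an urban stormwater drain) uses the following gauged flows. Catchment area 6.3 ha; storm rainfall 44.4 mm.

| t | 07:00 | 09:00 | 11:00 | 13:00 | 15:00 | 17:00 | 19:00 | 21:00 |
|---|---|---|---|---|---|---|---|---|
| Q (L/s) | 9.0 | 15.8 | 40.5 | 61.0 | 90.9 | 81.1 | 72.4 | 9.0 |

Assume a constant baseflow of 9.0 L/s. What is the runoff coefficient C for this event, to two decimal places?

ΣQ_DR = 307.7 L/s; V = ΣQ_DR·Δt = 2.215 × 10^6 L.
Runoff depth d = V / A = 35.17 mm.
C = d / P = 35.17 / 44.4 = 0.79.

C ≈ 0.79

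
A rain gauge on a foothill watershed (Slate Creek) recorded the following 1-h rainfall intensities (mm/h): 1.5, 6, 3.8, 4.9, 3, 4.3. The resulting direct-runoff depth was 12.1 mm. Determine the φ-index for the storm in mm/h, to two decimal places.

φ ≈ 1.98 mm/h

Only the 5 blocks with intensity above φ contribute runoff: 6, 3.8, 4.9, 3, 4.3 mm/h.
Σ(I−φ)·Δt = d  ⇒  (6+3.8+4.9+3+4.3 − 5φ)·1 = 12.1
φ = (22.00 − 12.1/1) / 5 = 1.98 mm/h.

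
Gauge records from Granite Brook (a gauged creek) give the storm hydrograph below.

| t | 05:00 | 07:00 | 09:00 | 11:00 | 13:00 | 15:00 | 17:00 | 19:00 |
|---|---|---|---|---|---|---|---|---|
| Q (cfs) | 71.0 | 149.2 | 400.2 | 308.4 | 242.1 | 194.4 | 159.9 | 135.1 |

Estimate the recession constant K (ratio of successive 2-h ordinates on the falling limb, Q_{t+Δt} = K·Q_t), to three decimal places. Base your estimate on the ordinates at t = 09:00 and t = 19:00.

Using the recession-limb readings at t = 09:00 and t = 19:00: Q falls from 400.2 to 135.1 cfs over 5 intervals.
K = (Q₂/Q₁)^(1/5) = (135.1/400.2)^(1/5) = 0.805.

K ≈ 0.805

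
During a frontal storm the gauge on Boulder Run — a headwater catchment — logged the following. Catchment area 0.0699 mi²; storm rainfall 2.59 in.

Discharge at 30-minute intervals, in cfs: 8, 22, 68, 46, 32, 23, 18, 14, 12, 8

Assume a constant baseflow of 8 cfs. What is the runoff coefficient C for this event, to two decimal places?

C ≈ 0.73

ΣQ_DR = 171.0 cfs; V = ΣQ_DR·Δt = 3.078 × 10^5 ft³.
Runoff depth d = V / A = 1.895 in.
C = d / P = 1.895 / 2.59 = 0.73.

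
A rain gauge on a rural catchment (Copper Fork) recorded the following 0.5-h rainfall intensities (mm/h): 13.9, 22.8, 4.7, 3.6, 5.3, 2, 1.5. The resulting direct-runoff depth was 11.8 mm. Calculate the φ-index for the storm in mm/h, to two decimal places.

φ ≈ 6.55 mm/h

Only the 2 blocks with intensity above φ contribute runoff: 13.9, 22.8 mm/h.
Σ(I−φ)·Δt = d  ⇒  (13.9+22.8 − 2φ)·0.5 = 11.8
φ = (36.70 − 11.8/0.5) / 2 = 6.55 mm/h.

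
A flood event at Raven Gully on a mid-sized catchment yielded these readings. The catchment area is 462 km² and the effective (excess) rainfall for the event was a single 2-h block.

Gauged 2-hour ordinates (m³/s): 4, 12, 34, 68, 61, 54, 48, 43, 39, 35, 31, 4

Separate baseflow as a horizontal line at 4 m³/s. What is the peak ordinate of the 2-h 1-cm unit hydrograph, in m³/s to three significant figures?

U_p ≈ 107 m³/s

Direct runoff: 0.0, 8.0, 30.0, 64.0, 57.0, 50.0, 44.0, 39.0, 35.0, 31.0, 27.0, 0.0 m³/s; ΣQ_DR = 385.0 m³/s, peak = 64.0 m³/s.
Runoff depth d = ΣQ_DR·Δt / A = 385.0 × 7200 / (462 km²) = 6.000 mm.
The 1-cm UH is the DRH scaled by (10 mm)/d, so U_p = 64.0 × 10/6.000 = 107 m³/s.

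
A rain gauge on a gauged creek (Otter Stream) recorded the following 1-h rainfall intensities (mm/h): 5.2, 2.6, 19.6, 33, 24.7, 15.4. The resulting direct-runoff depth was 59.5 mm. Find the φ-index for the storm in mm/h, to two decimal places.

Only the 4 blocks with intensity above φ contribute runoff: 19.6, 33, 24.7, 15.4 mm/h.
Σ(I−φ)·Δt = d  ⇒  (19.6+33+24.7+15.4 − 4φ)·1 = 59.5
φ = (92.70 − 59.5/1) / 4 = 8.30 mm/h.

φ ≈ 8.30 mm/h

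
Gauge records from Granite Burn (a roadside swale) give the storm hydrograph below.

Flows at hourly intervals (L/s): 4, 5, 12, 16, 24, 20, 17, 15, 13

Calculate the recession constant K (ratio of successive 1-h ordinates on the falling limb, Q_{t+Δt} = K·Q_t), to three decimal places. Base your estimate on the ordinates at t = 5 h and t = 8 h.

Using the recession-limb readings at t = 5 h and t = 8 h: Q falls from 20 to 13 L/s over 3 intervals.
K = (Q₂/Q₁)^(1/3) = (13/20)^(1/3) = 0.866.

K ≈ 0.866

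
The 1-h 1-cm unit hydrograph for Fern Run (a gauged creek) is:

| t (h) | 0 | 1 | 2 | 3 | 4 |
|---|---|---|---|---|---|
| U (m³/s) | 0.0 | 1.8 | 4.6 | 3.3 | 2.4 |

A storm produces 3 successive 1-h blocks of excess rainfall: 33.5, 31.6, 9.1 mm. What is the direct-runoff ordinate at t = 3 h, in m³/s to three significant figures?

By discrete convolution, Q_j = Σ (P_i / 10 mm) · U_{j−i}.
At t = 3 h (j=3): Q = (33.5/10)·3.3 + (31.6/10)·4.6 + (9.1/10)·1.8 = 27.2 m³/s.

Q ≈ 27.2 m³/s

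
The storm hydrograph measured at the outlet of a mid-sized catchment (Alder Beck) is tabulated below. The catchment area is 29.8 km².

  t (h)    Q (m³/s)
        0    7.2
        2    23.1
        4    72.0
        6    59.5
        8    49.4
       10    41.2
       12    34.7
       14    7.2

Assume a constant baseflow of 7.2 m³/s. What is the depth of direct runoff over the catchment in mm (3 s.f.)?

d ≈ 57.2 mm

Direct runoff: 0.0, 15.9, 64.8, 52.3, 42.2, 34.0, 27.5, 0.0 m³/s; ΣQ_DR = 236.7 m³/s.
V = ΣQ_DR · Δt = 236.7 × 7200 s = 1.704 × 10^6 m³.
Over A = 29.8 km², depth = V / A = 57.2 mm.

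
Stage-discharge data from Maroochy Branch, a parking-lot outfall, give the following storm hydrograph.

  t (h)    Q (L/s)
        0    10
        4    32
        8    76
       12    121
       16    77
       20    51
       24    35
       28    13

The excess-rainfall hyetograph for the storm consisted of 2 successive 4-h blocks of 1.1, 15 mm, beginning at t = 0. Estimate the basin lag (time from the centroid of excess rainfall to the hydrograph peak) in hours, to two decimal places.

Centroid of excess rainfall: t_c = Σ P_i·t̄_i / ΣP_i = 5.7267 h (block centres at 2, 6 h).
Hydrograph peak occurs at t = 12 h, so basin lag t_L = 12 − 5.7267 = 6.27 h.

t_L ≈ 6.27 h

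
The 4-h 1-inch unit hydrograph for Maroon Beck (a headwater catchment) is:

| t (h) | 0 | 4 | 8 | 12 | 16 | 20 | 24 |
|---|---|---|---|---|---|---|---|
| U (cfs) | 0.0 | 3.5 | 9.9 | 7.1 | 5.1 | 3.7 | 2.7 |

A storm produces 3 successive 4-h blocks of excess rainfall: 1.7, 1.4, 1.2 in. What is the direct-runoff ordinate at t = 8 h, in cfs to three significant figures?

By discrete convolution, Q_j = Σ (P_i / 1 in) · U_{j−i}.
At t = 8 h (j=2): Q = (1.7/1)·9.9 + (1.4/1)·3.5 + (1.2/1)·0.0 = 21.7 cfs.

Q ≈ 21.7 cfs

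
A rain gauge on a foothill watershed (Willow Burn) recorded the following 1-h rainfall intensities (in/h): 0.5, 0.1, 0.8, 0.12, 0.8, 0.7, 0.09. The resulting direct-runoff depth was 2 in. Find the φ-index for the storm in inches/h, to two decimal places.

φ ≈ 0.20 in/h

Only the 4 blocks with intensity above φ contribute runoff: 0.5, 0.8, 0.8, 0.7 in/h.
Σ(I−φ)·Δt = d  ⇒  (0.5+0.8+0.8+0.7 − 4φ)·1 = 2
φ = (2.800 − 2/1) / 4 = 0.20 in/h.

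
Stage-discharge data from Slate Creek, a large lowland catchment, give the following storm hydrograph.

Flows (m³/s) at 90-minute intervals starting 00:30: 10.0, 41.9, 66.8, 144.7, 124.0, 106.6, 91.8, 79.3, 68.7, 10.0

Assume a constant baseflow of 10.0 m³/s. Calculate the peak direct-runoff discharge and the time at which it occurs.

Subtracting baseflow gives direct-runoff ordinates: 0.0, 31.9, 56.8, 134.7, 114.0, 96.6, 81.8, 69.3, 58.7, 0.0 m³/s.
The maximum is 134.7 m³/s, occurring at the reading for t = 05:00.

Q_p = 134.7 m³/s at t = 05:00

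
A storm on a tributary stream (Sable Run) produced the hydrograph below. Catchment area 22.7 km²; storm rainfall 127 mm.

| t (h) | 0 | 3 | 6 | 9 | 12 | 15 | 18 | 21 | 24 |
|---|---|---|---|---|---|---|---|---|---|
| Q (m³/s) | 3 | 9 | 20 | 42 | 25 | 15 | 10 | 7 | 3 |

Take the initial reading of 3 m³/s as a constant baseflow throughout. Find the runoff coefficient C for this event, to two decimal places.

ΣQ_DR = 107.0 m³/s; V = ΣQ_DR·Δt = 1.156 × 10^6 m³.
Runoff depth d = V / A = 50.91 mm.
C = d / P = 50.91 / 127 = 0.40.

C ≈ 0.40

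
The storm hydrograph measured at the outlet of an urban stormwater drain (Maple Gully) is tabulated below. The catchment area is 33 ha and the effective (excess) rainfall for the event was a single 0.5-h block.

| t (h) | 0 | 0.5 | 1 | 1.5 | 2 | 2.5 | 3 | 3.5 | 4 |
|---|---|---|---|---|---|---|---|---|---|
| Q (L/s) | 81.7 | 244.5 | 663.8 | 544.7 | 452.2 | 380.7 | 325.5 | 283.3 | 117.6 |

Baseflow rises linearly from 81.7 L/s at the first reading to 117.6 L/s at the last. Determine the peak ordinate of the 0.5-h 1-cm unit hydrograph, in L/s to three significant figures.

Direct runoff: 0.00, 158.31, 573.12, 449.54, 352.55, 276.56, 216.88, 170.19, 0.00 L/s; ΣQ_DR = 2197 L/s, peak = 573.12 L/s.
Runoff depth d = ΣQ_DR·Δt / A = 2197 × 1800 / (33 ha) = 11.98 mm.
The 1-cm UH is the DRH scaled by (10 mm)/d, so U_p = 573.12 × 10/11.98 = 478 L/s.

U_p ≈ 478 L/s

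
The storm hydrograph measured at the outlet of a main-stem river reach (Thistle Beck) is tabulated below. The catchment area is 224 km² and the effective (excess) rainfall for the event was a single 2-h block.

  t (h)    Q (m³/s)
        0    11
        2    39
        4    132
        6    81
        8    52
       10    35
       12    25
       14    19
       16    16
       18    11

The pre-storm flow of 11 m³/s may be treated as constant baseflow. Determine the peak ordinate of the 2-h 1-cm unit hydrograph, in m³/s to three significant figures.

U_p ≈ 121 m³/s

Direct runoff: 0.0, 28.0, 121.0, 70.0, 41.0, 24.0, 14.0, 8.0, 5.0, 0.0 m³/s; ΣQ_DR = 311.0 m³/s, peak = 121.0 m³/s.
Runoff depth d = ΣQ_DR·Δt / A = 311.0 × 7200 / (224 km²) = 9.996 mm.
The 1-cm UH is the DRH scaled by (10 mm)/d, so U_p = 121.0 × 10/9.996 = 121 m³/s.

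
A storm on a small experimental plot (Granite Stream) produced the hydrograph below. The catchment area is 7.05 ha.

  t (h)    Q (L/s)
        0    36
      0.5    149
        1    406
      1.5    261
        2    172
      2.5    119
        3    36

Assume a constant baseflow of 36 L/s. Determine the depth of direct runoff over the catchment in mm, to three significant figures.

d ≈ 23.7 mm

Direct runoff: 0.0, 113.0, 370.0, 225.0, 136.0, 83.0, 0.0 L/s; ΣQ_DR = 927.0 L/s.
V = ΣQ_DR · Δt = 927.0 × 1800 s = 1.669 × 10^6 L.
Over A = 7.05 ha, depth = V / A = 23.7 mm.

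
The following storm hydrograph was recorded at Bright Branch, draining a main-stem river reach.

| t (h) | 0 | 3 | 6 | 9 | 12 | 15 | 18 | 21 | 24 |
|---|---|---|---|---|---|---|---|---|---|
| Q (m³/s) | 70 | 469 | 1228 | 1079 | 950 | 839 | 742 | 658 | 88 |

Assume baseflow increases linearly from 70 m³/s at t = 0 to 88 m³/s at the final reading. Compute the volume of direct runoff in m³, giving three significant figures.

Direct-runoff ordinates (Q − Q_b): 0.00, 396.75, 1153.50, 1002.25, 871.00, 757.75, 658.50, 572.25, 0.00 m³/s.
ΣQ_DR = 5412 m³/s.
With Δt = 3 h = 10800 s, V = ΣQ_DR · Δt = 5412 × 10800 = 5.84 × 10^7 m³.

V ≈ 5.84 × 10^7 m³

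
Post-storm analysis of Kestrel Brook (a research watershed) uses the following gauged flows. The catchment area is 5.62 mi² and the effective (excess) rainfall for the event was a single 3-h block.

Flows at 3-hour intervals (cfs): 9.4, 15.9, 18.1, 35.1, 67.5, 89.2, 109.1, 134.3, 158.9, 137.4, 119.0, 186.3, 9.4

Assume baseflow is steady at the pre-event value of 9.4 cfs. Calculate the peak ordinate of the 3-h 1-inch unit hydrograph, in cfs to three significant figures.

Direct runoff: 0.0, 6.5, 8.7, 25.7, 58.1, 79.8, 99.7, 124.9, 149.5, 128.0, 109.6, 176.9, 0.0 cfs; ΣQ_DR = 967.4 cfs, peak = 176.9 cfs.
Runoff depth d = ΣQ_DR·Δt / A = 967.4 × 10800 / (5.62 mi²) = 0.8002 in.
The 1-inch UH is the DRH scaled by (1 in)/d, so U_p = 176.9 × 1/0.8002 = 221 cfs.

U_p ≈ 221 cfs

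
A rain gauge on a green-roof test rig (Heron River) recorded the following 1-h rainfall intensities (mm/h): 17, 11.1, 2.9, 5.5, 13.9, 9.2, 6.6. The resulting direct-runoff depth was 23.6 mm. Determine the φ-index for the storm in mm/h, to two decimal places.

Only the 4 blocks with intensity above φ contribute runoff: 17, 11.1, 13.9, 9.2 mm/h.
Σ(I−φ)·Δt = d  ⇒  (17+11.1+13.9+9.2 − 4φ)·1 = 23.6
φ = (51.20 − 23.6/1) / 4 = 6.90 mm/h.

φ ≈ 6.90 mm/h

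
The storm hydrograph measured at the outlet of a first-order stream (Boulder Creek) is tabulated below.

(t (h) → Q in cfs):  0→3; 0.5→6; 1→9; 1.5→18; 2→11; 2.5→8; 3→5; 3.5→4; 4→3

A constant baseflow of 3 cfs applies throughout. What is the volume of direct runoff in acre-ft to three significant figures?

Direct-runoff ordinates (Q − Q_b): 0.0, 3.0, 6.0, 15.0, 8.0, 5.0, 2.0, 1.0, 0.0 cfs.
ΣQ_DR = 40.00 cfs.
With Δt = 0.5 h = 1800 s, V = ΣQ_DR · Δt = 40.00 × 1800 = 72000 ft³ = 1.65 acre-ft.

V ≈ 1.65 acre-ft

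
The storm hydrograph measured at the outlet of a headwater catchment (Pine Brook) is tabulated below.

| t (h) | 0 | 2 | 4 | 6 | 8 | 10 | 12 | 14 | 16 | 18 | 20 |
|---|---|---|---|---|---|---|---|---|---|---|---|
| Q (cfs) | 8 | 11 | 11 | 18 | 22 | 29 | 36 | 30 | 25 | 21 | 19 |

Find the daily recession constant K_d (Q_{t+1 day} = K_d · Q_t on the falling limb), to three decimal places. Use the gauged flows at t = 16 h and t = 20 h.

K_d ≈ 0.193

Between t = 16 h and t = 20 h the flow falls from 25 to 19 cfs over 2×2 h = 4 h.
Per-interval ratio K = (19/25)^(1/2) = 0.8718; K_d = K^(24/2) = 0.193.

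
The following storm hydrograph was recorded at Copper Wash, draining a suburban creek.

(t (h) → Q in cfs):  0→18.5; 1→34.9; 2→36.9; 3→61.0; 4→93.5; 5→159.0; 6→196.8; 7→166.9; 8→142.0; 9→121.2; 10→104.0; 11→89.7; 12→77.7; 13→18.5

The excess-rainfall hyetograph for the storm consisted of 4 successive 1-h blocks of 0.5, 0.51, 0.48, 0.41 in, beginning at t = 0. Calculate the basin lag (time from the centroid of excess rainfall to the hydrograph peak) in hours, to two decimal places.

t_L ≈ 4.08 h

Centroid of excess rainfall: t_c = Σ P_i·t̄_i / ΣP_i = 1.9211 h (block centres at 0.5, 1.5, 2.5, 3.5 h).
Hydrograph peak occurs at t = 6 h, so basin lag t_L = 6 − 1.9211 = 4.08 h.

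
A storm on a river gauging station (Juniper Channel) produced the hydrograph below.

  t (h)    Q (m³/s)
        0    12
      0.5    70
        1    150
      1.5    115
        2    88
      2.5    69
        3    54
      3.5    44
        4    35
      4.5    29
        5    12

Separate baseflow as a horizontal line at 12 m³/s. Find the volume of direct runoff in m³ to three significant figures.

Direct-runoff ordinates (Q − Q_b): 0.0, 58.0, 138.0, 103.0, 76.0, 57.0, 42.0, 32.0, 23.0, 17.0, 0.0 m³/s.
ΣQ_DR = 546.0 m³/s.
With Δt = 0.5 h = 1800 s, V = ΣQ_DR · Δt = 546.0 × 1800 = 9.83 × 10^5 m³.

V ≈ 9.83 × 10^5 m³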